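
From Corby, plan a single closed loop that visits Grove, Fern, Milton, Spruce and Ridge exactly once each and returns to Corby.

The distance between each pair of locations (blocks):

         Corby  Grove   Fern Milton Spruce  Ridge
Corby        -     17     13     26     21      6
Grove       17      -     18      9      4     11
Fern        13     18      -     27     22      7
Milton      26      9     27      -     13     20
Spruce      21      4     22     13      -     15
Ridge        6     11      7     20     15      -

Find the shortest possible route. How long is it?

With 5 stops there are 5!/2 = 60 distinct round trips (a route and its reverse cost the same).
Corby→Grove→Fern→Milton→Spruce→Ridge→Corby: 17+18+27+13+15+6 = 96
Corby→Grove→Fern→Milton→Ridge→Spruce→Corby: 17+18+27+20+15+21 = 118
Corby→Grove→Fern→Spruce→Milton→Ridge→Corby: 17+18+22+13+20+6 = 96
Corby→Grove→Fern→Spruce→Ridge→Milton→Corby: 17+18+22+15+20+26 = 118
Corby→Grove→Fern→Ridge→Milton→Spruce→Corby: 17+18+7+20+13+21 = 96
Corby→Grove→Fern→Ridge→Spruce→Milton→Corby: 17+18+7+15+13+26 = 96
Corby→Grove→Milton→Fern→Spruce→Ridge→Corby: 17+9+27+22+15+6 = 96
Corby→Grove→Milton→Fern→Ridge→Spruce→Corby: 17+9+27+7+15+21 = 96
Corby→Grove→Milton→Spruce→Fern→Ridge→Corby: 17+9+13+22+7+6 = 74
Corby→Grove→Milton→Spruce→Ridge→Fern→Corby: 17+9+13+15+7+13 = 74
Corby→Grove→Milton→Ridge→Fern→Spruce→Corby: 17+9+20+7+22+21 = 96
Corby→Grove→Milton→Ridge→Spruce→Fern→Corby: 17+9+20+15+22+13 = 96
Corby→Grove→Spruce→Fern→Milton→Ridge→Corby: 17+4+22+27+20+6 = 96
Corby→Grove→Spruce→Fern→Ridge→Milton→Corby: 17+4+22+7+20+26 = 96
… (46 more)
The minimum is 74.
One optimal route: Corby → Grove → Milton → Spruce → Fern → Ridge → Corby (or its reverse).

Shortest round trip = 74 blocks.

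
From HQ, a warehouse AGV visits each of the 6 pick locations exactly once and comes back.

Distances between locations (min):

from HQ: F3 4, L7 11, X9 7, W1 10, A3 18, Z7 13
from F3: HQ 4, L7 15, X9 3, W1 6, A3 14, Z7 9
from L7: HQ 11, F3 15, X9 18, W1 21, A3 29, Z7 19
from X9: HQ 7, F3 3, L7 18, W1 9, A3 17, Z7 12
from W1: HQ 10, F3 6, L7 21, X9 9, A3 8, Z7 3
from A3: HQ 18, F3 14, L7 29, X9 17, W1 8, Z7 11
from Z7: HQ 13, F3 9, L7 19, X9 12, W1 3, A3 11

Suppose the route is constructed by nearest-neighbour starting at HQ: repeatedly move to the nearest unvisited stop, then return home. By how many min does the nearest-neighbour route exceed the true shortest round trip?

HQ: F3=4, X9=7, W1=10, L7=11, Z7=13, A3=18 ⇒ F3
F3: X9=3, W1=6, Z7=9, A3=14, L7=15 ⇒ X9
X9: W1=9, Z7=12, A3=17, L7=18 ⇒ W1
W1: Z7=3, A3=8, L7=21 ⇒ Z7
Z7: A3=11, L7=19 ⇒ A3
A3: L7=29 ⇒ L7
NN route HQ → F3 → X9 → W1 → Z7 → A3 → L7 → HQ costs 70.
Optimal: HQ → F3 → X9 → W1 → A3 → Z7 → L7 → HQ costs 65 (by enumerating all 360 distinct tours).
Excess = 70 − 65 = 5.

Excess over optimum: 5 min.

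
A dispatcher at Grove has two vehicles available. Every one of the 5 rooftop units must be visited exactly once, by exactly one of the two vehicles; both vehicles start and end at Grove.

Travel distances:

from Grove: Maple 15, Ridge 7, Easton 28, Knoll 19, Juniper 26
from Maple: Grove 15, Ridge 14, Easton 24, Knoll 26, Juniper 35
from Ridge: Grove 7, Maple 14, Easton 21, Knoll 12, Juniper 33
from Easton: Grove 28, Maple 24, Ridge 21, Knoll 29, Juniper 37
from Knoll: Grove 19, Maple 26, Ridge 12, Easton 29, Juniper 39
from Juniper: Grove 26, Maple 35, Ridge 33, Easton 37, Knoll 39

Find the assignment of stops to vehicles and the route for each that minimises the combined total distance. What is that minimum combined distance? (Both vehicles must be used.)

There are 2^4 − 1 = 15 ways to divide the 5 stops into two non-empty groups. For each, the best each vehicle can do is its own shortest tour through its group:
  {Maple} + {Ridge, Easton, Knoll, Juniper}: 30 + 111 = 141
  {Ridge} + {Maple, Easton, Knoll, Juniper}: 14 + 132 = 146
  {Maple, Ridge} + {Easton, Knoll, Juniper}: 36 + 111 = 147
  {Easton} + {Maple, Ridge, Knoll, Juniper}: 56 + 106 = 162
  {Maple, Easton} + {Ridge, Knoll, Juniper}: 67 + 84 = 151
  {Ridge, Easton} + {Maple, Knoll, Juniper}: 56 + 106 = 162
  … (15 splits in total)
  {Maple, Ridge, Easton, Knoll} + {Juniper}: 87 + 52 = 139  ← best
Best: vehicle 1 Grove → Maple → Easton → Knoll → Ridge → Grove = 87; vehicle 2 Grove → Juniper → Grove = 52; combined 139.

Minimum combined distance: 139.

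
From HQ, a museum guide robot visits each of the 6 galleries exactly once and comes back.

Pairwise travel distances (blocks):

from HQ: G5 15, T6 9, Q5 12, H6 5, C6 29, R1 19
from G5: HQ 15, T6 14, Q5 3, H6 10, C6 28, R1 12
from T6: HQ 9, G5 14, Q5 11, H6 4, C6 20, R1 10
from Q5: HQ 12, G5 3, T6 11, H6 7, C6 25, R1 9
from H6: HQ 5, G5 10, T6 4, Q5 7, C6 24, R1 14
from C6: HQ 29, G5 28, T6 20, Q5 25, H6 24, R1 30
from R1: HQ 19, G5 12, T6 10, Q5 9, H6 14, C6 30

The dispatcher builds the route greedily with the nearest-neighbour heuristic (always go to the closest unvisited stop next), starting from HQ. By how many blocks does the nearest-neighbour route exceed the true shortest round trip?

HQ: H6=5, T6=9, Q5=12, G5=15, R1=19, C6=29 ⇒ H6
H6: T6=4, Q5=7, G5=10, R1=14, C6=24 ⇒ T6
T6: R1=10, Q5=11, G5=14, C6=20 ⇒ R1
R1: Q5=9, G5=12, C6=30 ⇒ Q5
Q5: G5=3, C6=25 ⇒ G5
G5: C6=28 ⇒ C6
NN route HQ → H6 → T6 → R1 → Q5 → G5 → C6 → HQ costs 88.
Optimal: HQ → G5 → Q5 → R1 → T6 → C6 → H6 → HQ costs 86 (by enumerating all 360 distinct tours).
Excess = 88 − 86 = 2.

2 blocks longer than the optimal tour.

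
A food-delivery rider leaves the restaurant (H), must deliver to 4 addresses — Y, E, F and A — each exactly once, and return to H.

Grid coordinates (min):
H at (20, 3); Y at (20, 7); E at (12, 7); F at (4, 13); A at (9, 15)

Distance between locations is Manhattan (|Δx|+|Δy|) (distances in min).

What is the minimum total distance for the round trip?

Minimum total distance: 56 min.

With 4 stops there are 4!/2 = 12 distinct round trips (a route and its reverse cost the same).
H → Y → E → F → A → H: 4+8+14+7+23 = 56
H → Y → E → A → F → H: 4+8+11+7+26 = 56
H → Y → F → E → A → H: 4+22+14+11+23 = 74
H → Y → F → A → E → H: 4+22+7+11+12 = 56
H → Y → A → E → F → H: 4+19+11+14+26 = 74
H → Y → A → F → E → H: 4+19+7+14+12 = 56
H → E → Y → F → A → H: 12+8+22+7+23 = 72
H → E → Y → A → F → H: 12+8+19+7+26 = 72
H → E → F → Y → A → H: 12+14+22+19+23 = 90
H → E → A → Y → F → H: 12+11+19+22+26 = 90
H → F → Y → E → A → H: 26+22+8+11+23 = 90
H → F → E → Y → A → H: 26+14+8+19+23 = 90
The minimum is 56.
One optimal route: H → Y → E → F → A → H (or its reverse).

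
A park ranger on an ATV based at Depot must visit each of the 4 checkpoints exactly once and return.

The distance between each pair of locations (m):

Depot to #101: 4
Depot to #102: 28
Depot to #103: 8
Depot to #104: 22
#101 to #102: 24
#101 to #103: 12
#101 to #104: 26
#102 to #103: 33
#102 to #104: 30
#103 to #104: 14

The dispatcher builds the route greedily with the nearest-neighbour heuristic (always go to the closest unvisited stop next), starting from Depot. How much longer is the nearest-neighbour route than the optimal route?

Depot: #101=4, #103=8, #104=22, #102=28 ⇒ #101
#101: #103=12, #102=24, #104=26 ⇒ #103
#103: #104=14, #102=33 ⇒ #104
#104: #102=30 ⇒ #102
NN route Depot → #101 → #103 → #104 → #102 → Depot costs 88.
Optimal: Depot → #101 → #102 → #104 → #103 → Depot costs 80 (by enumerating all 12 distinct tours).
Excess = 88 − 80 = 8.

8 m longer than the optimal tour.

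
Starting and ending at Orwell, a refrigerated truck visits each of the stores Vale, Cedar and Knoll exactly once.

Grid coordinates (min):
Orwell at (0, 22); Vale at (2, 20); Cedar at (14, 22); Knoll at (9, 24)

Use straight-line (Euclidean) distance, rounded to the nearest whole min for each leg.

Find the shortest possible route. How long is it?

Minimum total distance: 29 min.

There are 3 distinct closed tours to check (reversals are equivalent).
Orwell-Vale-Cedar-Knoll-Orwell: 3+12+5+9 = 29
Orwell-Vale-Knoll-Cedar-Orwell: 3+8+5+14 = 30
Orwell-Cedar-Vale-Knoll-Orwell: 14+12+8+9 = 43
The minimum is 29.
One optimal route: Orwell → Vale → Cedar → Knoll → Orwell (or its reverse).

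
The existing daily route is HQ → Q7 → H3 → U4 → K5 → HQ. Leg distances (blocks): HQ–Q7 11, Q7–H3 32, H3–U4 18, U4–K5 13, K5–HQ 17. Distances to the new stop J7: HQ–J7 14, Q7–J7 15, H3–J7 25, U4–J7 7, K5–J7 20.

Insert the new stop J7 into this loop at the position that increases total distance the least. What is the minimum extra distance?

Insertion cost between consecutive stops i–j is d(i,J7) + d(J7,j) − d(i,j):
  between HQ and Q7: 14 + 15 − 11 = 18
  between Q7 and H3: 15 + 25 − 32 = 8
  between H3 and U4: 25 + 7 − 18 = 14
  between U4 and K5: 7 + 20 − 13 = 14
  between K5 and HQ: 20 + 14 − 17 = 17
Cheapest insertion is between Q7 and H3, adding 8.
New total = 91 + 8 = 99.

+8 blocks — insert J7 between Q7 and H3.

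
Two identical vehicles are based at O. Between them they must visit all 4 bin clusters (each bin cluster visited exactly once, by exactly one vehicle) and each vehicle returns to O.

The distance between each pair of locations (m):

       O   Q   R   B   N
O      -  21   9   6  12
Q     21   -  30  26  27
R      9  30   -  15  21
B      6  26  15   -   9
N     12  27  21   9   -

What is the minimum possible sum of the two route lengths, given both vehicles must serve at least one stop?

There are 2^3 − 1 = 7 ways to divide the 4 stops into two non-empty groups. For each, the best each vehicle can do is its own shortest tour through its group:
  {Q} + {R, B, N}: 42 + 45 = 87
  {R} + {Q, B, N}: 18 + 63 = 81
  {Q, R} + {B, N}: 60 + 27 = 87
  {B} + {Q, R, N}: 12 + 78 = 90
  {Q, B} + {R, N}: 53 + 42 = 95
  {R, B} + {Q, N}: 30 + 60 = 90
  … (7 splits in total)
Best: vehicle 1 O → R → O = 18; vehicle 2 O → Q → N → B → O = 63; combined 81.

81 m — the smallest possible combined total.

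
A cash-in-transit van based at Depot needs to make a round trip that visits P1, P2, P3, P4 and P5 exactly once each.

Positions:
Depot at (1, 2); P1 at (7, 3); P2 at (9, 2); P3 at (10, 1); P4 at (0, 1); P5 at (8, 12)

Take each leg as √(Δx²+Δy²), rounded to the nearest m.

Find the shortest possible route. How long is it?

Shortest round trip = 34 m.

With 5 stops there are 5!/2 = 60 distinct round trips (a route and its reverse cost the same).
Depot → P1 → P2 → P3 → P4 → P5 → Depot: 6+2+1+10+14+12 = 45
Depot → P1 → P2 → P3 → P5 → P4 → Depot: 6+2+1+11+14+1 = 35
Depot → P1 → P2 → P4 → P3 → P5 → Depot: 6+2+9+10+11+12 = 50
Depot → P1 → P2 → P4 → P5 → P3 → Depot: 6+2+9+14+11+9 = 51
Depot → P1 → P2 → P5 → P3 → P4 → Depot: 6+2+10+11+10+1 = 40
Depot → P1 → P2 → P5 → P4 → P3 → Depot: 6+2+10+14+10+9 = 51
Depot → P1 → P3 → P2 → P4 → P5 → Depot: 6+4+1+9+14+12 = 46
Depot → P1 → P3 → P2 → P5 → P4 → Depot: 6+4+1+10+14+1 = 36
Depot → P1 → P3 → P4 → P2 → P5 → Depot: 6+4+10+9+10+12 = 51
Depot → P1 → P3 → P4 → P5 → P2 → Depot: 6+4+10+14+10+8 = 52
Depot → P1 → P3 → P5 → P2 → P4 → Depot: 6+4+11+10+9+1 = 41
Depot → P1 → P3 → P5 → P4 → P2 → Depot: 6+4+11+14+9+8 = 52
Depot → P1 → P4 → P2 → P3 → P5 → Depot: 6+7+9+1+11+12 = 46
Depot → P1 → P4 → P2 → P5 → P3 → Depot: 6+7+9+10+11+9 = 52
… (46 more)
Depot → P4 → P1 → P2 → P3 → P5 → Depot: 1+7+2+1+11+12 = 34  ← best
The minimum is 34.
One optimal route: Depot → P4 → P1 → P2 → P3 → P5 → Depot (or its reverse).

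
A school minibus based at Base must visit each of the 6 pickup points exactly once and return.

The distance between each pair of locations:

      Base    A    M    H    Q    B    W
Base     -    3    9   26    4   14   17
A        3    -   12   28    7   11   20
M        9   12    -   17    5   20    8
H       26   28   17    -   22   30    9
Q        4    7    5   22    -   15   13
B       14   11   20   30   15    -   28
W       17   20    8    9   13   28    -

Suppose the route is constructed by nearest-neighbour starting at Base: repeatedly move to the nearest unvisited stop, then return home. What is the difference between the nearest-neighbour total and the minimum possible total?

From Base: A=3, Q=4, M=9, B=14, W=17, H=26 → choose A (3).
From A: Q=7, B=11, M=12, W=20, H=28 → choose Q (7).
From Q: M=5, W=13, B=15, H=22 → choose M (5).
From M: W=8, H=17, B=20 → choose W (8).
From W: H=9, B=28 → choose H (9).
From H: B=30 → choose B (30).
NN route Base → A → Q → M → W → H → B → Base costs 76.
Optimal: Base → A → B → H → W → M → Q → Base costs 70 (by enumerating all 360 distinct tours).
Excess = 76 − 70 = 6.

6 longer than the optimal tour.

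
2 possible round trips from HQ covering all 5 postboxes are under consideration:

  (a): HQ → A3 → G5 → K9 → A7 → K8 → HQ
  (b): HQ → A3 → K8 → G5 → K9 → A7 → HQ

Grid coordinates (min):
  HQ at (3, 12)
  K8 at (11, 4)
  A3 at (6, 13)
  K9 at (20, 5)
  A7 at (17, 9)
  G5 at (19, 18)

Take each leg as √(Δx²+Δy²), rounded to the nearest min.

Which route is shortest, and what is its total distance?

(a): 3 + 14 + 13 + 5 + 8 + 11 = 54
(b): 3 + 10 + 16 + 13 + 5 + 14 = 61

Shortest is (a), total 54 min.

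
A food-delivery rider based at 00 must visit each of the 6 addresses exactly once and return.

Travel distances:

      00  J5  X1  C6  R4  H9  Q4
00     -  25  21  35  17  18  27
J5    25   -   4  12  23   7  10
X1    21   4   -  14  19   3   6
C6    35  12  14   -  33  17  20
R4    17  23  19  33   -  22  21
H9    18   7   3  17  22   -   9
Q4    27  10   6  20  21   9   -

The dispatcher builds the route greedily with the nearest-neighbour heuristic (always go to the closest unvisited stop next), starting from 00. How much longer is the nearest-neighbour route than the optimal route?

16 longer than the optimal tour.

From 00: R4=17, H9=18, X1=21, J5=25, Q4=27, C6=35 → choose R4 (17).
From R4: X1=19, Q4=21, H9=22, J5=23, C6=33 → choose X1 (19).
From X1: H9=3, J5=4, Q4=6, C6=14 → choose H9 (3).
From H9: J5=7, Q4=9, C6=17 → choose J5 (7).
From J5: Q4=10, C6=12 → choose Q4 (10).
From Q4: C6=20 → choose C6 (20).
NN route 00 → R4 → X1 → H9 → J5 → Q4 → C6 → 00 costs 111.
Optimal: 00 → R4 → Q4 → J5 → C6 → X1 → H9 → 00 costs 95 (by enumerating all 360 distinct tours).
Excess = 111 − 95 = 16.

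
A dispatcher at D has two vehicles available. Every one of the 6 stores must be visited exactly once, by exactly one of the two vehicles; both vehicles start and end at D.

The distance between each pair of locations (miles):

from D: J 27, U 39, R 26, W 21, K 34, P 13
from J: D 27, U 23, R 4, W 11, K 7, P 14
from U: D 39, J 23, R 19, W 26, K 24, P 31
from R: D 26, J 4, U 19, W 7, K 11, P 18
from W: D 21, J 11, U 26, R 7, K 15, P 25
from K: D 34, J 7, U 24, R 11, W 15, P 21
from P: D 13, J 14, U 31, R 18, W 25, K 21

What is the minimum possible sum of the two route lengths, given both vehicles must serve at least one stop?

Minimum combined distance: 128 miles.

There are 2^5 − 1 = 31 ways to divide the 6 stops into two non-empty groups. For each, the best each vehicle can do is its own shortest tour through its group:
  {J} + {U, R, W, K, P}: 54 + 105 = 159
  {U} + {J, R, W, K, P}: 78 + 73 = 151
  {J, U} + {R, W, K, P}: 89 + 73 = 162
  {R} + {J, U, W, K, P}: 52 + 105 = 157
  {J, R} + {U, W, K, P}: 57 + 104 = 161
  {U, R} + {J, W, K, P}: 84 + 70 = 154
  … (31 splits in total)
  {J, U, R, W, K} + {P}: 102 + 26 = 128  ← best
Best: vehicle 1 D → U → K → J → R → W → D = 102; vehicle 2 D → P → D = 26; combined 128.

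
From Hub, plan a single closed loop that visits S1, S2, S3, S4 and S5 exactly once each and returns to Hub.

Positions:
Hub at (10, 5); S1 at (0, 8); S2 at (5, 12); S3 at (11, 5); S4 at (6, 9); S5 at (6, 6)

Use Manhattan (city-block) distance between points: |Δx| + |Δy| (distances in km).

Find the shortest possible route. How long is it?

Hub→S1→S2→S3→S4→S5→Hub: 13+9+13+9+3+5 = 52
Hub→S1→S2→S3→S5→S4→Hub: 13+9+13+6+3+8 = 52
Hub→S1→S2→S4→S3→S5→Hub: 13+9+4+9+6+5 = 46
Hub→S1→S2→S4→S5→S3→Hub: 13+9+4+3+6+1 = 36
Hub→S1→S2→S5→S3→S4→Hub: 13+9+7+6+9+8 = 52
Hub→S1→S2→S5→S4→S3→Hub: 13+9+7+3+9+1 = 42
Hub→S1→S3→S2→S4→S5→Hub: 13+14+13+4+3+5 = 52
Hub→S1→S3→S2→S5→S4→Hub: 13+14+13+7+3+8 = 58
Hub→S1→S3→S4→S2→S5→Hub: 13+14+9+4+7+5 = 52
Hub→S1→S3→S4→S5→S2→Hub: 13+14+9+3+7+12 = 58
Hub→S1→S3→S5→S2→S4→Hub: 13+14+6+7+4+8 = 52
Hub→S1→S3→S5→S4→S2→Hub: 13+14+6+3+4+12 = 52
Hub→S1→S4→S2→S3→S5→Hub: 13+7+4+13+6+5 = 48
Hub→S1→S4→S2→S5→S3→Hub: 13+7+4+7+6+1 = 38
… (46 more)
The minimum is 36.
One optimal route: Hub → S1 → S2 → S4 → S5 → S3 → Hub (or its reverse).

36 km — the shortest possible round trip.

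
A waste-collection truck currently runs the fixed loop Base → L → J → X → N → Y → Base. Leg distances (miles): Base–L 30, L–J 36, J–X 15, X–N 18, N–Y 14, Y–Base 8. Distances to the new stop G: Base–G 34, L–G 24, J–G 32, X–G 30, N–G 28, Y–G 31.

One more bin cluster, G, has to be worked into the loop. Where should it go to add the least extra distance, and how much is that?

Insertion cost between consecutive stops i–j is d(i,G) + d(G,j) − d(i,j):
  between Base and L: 34 + 24 − 30 = 28
  between L and J: 24 + 32 − 36 = 20
  between J and X: 32 + 30 − 15 = 47
  between X and N: 30 + 28 − 18 = 40
  between N and Y: 28 + 31 − 14 = 45
  between Y and Base: 31 + 34 − 8 = 57
Cheapest insertion is between L and J, adding 20.
New total = 121 + 20 = 141.

Adding 20 miles by placing G on the L–J leg.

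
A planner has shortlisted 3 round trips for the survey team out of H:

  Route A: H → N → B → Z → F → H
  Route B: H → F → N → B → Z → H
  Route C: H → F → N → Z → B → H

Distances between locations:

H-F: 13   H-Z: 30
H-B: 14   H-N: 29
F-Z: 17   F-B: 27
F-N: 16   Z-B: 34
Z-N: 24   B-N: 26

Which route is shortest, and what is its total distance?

101 — Route C is the shortest.

Route A: 29 + 26 + 34 + 17 + 13 = 119
Route B: 13 + 16 + 26 + 34 + 30 = 119
Route C: 13 + 16 + 24 + 34 + 14 = 101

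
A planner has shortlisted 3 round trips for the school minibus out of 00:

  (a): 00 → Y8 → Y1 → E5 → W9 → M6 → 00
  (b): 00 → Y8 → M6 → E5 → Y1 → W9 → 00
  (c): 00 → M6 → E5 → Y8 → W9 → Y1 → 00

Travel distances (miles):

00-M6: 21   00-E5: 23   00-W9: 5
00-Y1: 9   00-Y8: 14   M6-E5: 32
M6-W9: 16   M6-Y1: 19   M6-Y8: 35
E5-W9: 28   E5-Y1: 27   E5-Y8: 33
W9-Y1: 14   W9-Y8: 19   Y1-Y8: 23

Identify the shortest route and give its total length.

127 miles — (b) is the shortest.

(a): 14 + 23 + 27 + 28 + 16 + 21 = 129
(b): 14 + 35 + 32 + 27 + 14 + 5 = 127
(c): 21 + 32 + 33 + 19 + 14 + 9 = 128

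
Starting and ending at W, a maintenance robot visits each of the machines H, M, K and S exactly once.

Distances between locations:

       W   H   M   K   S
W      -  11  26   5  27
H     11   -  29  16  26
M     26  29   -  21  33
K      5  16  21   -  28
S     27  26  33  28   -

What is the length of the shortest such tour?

With 4 stops there are 4!/2 = 12 distinct round trips (a route and its reverse cost the same).
W→H→M→K→S→W: 11+29+21+28+27 = 116
W→H→M→S→K→W: 11+29+33+28+5 = 106
W→H→K→M→S→W: 11+16+21+33+27 = 108
W→H→K→S→M→W: 11+16+28+33+26 = 114
W→H→S→M→K→W: 11+26+33+21+5 = 96
W→H→S→K→M→W: 11+26+28+21+26 = 112
W→M→H→K→S→W: 26+29+16+28+27 = 126
W→M→H→S→K→W: 26+29+26+28+5 = 114
W→M→K→H→S→W: 26+21+16+26+27 = 116
W→M→S→H→K→W: 26+33+26+16+5 = 106
W→K→H→M→S→W: 5+16+29+33+27 = 110
W→K→M→H→S→W: 5+21+29+26+27 = 108
The minimum is 96.
One optimal route: W → H → S → M → K → W (or its reverse).

Shortest round trip = 96.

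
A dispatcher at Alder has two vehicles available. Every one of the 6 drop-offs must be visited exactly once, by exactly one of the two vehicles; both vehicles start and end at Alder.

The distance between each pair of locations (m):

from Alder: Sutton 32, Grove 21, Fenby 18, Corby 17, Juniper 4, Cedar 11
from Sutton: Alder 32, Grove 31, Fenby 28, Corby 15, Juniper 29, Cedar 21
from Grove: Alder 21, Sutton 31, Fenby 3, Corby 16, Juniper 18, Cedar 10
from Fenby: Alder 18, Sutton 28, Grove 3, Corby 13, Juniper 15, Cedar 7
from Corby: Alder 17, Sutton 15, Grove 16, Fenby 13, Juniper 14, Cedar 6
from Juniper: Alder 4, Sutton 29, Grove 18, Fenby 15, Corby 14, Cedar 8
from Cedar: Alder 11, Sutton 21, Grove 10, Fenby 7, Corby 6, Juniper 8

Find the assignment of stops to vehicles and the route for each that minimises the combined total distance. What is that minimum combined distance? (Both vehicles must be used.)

Try each way of splitting the stops between the two vehicles (each non-empty) and, for each split, find the best tour for each vehicle:
  {Sutton} + {Grove, Fenby, Corby, Juniper, Cedar}: 64 + 55 = 119
  {Grove} + {Sutton, Fenby, Corby, Juniper, Cedar}: 42 + 79 = 121
  {Sutton, Grove} + {Fenby, Corby, Juniper, Cedar}: 84 + 49 = 133
  {Fenby} + {Sutton, Grove, Corby, Juniper, Cedar}: 36 + 85 = 121
  {Sutton, Fenby} + {Grove, Corby, Juniper, Cedar}: 78 + 55 = 133
  {Grove, Fenby} + {Sutton, Corby, Juniper, Cedar}: 42 + 65 = 107
  … (31 splits in total)
  {Juniper} + {Sutton, Grove, Fenby, Corby, Cedar}: 8 + 84 = 92  ← best
Best: vehicle 1 Alder → Juniper → Alder = 8; vehicle 2 Alder → Sutton → Corby → Grove → Fenby → Cedar → Alder = 84; combined 92.

Minimum combined distance: 92 m.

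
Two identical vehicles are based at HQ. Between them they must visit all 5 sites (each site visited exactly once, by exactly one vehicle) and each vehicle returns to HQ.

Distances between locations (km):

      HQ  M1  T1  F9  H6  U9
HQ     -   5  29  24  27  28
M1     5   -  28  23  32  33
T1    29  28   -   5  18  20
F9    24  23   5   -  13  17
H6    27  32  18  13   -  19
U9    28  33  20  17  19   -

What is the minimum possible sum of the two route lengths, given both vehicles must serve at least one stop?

103 km — the smallest possible combined total.

Check every non-empty split of the stops between the two vehicles; for each half take its own optimal tour:
  {M1} + {T1, F9, H6, U9}: 10 + 93 = 103
  {T1} + {M1, F9, H6, U9}: 58 + 88 = 146
  {M1, T1} + {F9, H6, U9}: 62 + 84 = 146
  {F9} + {M1, T1, H6, U9}: 48 + 98 = 146
  {M1, F9} + {T1, H6, U9}: 52 + 93 = 145
  {T1, F9} + {M1, H6, U9}: 58 + 84 = 142
  … (15 splits in total)
Best: vehicle 1 HQ → M1 → HQ = 10; vehicle 2 HQ → H6 → F9 → T1 → U9 → HQ = 93; combined 103.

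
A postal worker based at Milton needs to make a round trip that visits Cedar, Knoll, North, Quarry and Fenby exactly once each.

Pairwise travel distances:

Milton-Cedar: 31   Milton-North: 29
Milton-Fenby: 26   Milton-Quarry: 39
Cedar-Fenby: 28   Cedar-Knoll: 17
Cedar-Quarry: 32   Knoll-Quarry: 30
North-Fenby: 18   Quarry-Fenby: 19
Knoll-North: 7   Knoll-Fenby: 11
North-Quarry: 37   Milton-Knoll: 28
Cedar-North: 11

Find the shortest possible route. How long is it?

Shortest round trip = 118.

Milton - Cedar - Knoll - North - Quarry - Fenby - Milton: 31+17+7+37+19+26 = 137
Milton - Cedar - Knoll - North - Fenby - Quarry - Milton: 31+17+7+18+19+39 = 131
Milton - Cedar - Knoll - Quarry - North - Fenby - Milton: 31+17+30+37+18+26 = 159
Milton - Cedar - Knoll - Quarry - Fenby - North - Milton: 31+17+30+19+18+29 = 144
Milton - Cedar - Knoll - Fenby - North - Quarry - Milton: 31+17+11+18+37+39 = 153
Milton - Cedar - Knoll - Fenby - Quarry - North - Milton: 31+17+11+19+37+29 = 144
Milton - Cedar - North - Knoll - Quarry - Fenby - Milton: 31+11+7+30+19+26 = 124
Milton - Cedar - North - Knoll - Fenby - Quarry - Milton: 31+11+7+11+19+39 = 118
Milton - Cedar - North - Quarry - Knoll - Fenby - Milton: 31+11+37+30+11+26 = 146
Milton - Cedar - North - Quarry - Fenby - Knoll - Milton: 31+11+37+19+11+28 = 137
Milton - Cedar - North - Fenby - Knoll - Quarry - Milton: 31+11+18+11+30+39 = 140
Milton - Cedar - North - Fenby - Quarry - Knoll - Milton: 31+11+18+19+30+28 = 137
Milton - Cedar - Quarry - Knoll - North - Fenby - Milton: 31+32+30+7+18+26 = 144
Milton - Cedar - Quarry - Knoll - Fenby - North - Milton: 31+32+30+11+18+29 = 151
… (46 more)
The minimum is 118.
One optimal route: Milton → Cedar → North → Knoll → Fenby → Quarry → Milton (or its reverse).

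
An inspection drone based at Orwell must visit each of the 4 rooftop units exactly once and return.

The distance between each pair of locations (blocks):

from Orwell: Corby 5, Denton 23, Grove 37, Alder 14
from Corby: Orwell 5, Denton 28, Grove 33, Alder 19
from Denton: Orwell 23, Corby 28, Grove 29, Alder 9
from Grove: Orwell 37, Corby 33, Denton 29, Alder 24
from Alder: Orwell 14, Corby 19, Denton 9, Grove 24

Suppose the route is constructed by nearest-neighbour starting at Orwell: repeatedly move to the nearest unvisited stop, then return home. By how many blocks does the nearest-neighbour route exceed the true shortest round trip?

9 blocks longer than the optimal tour.

From Orwell: Corby=5, Alder=14, Denton=23, Grove=37 → choose Corby (5).
From Corby: Alder=19, Denton=28, Grove=33 → choose Alder (19).
From Alder: Denton=9, Grove=24 → choose Denton (9).
From Denton: Grove=29 → choose Grove (29).
NN route Orwell → Corby → Alder → Denton → Grove → Orwell costs 99.
Optimal: Orwell → Corby → Grove → Denton → Alder → Orwell costs 90 (by enumerating all 12 distinct tours).
Excess = 99 − 90 = 9.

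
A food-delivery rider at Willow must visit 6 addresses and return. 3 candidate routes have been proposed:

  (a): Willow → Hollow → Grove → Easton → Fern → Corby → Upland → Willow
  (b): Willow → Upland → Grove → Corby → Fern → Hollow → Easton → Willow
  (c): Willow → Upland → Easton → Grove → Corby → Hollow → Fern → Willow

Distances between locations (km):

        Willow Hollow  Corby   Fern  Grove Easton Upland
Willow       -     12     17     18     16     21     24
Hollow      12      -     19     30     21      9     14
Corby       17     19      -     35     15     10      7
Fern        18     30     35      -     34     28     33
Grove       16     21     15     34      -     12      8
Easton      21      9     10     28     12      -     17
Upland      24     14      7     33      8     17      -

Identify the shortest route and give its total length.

Shortest is (c), total 135 km.

(a): 12 + 21 + 12 + 28 + 35 + 7 + 24 = 139
(b): 24 + 8 + 15 + 35 + 30 + 9 + 21 = 142
(c): 24 + 17 + 12 + 15 + 19 + 30 + 18 = 135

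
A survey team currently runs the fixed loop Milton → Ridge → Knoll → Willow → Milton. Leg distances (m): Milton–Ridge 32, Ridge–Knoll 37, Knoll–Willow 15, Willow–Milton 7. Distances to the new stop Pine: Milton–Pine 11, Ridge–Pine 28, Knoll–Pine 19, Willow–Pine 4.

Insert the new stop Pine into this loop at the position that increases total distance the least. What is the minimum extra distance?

Minimum extra distance: 7 m, inserting Pine between Milton and Ridge.

Insertion cost between consecutive stops i–j is d(i,Pine) + d(Pine,j) − d(i,j):
  between Milton and Ridge: 11 + 28 − 32 = 7
  between Ridge and Knoll: 28 + 19 − 37 = 10
  between Knoll and Willow: 19 + 4 − 15 = 8
  between Willow and Milton: 4 + 11 − 7 = 8
Cheapest insertion is between Milton and Ridge, adding 7.
New total = 91 + 7 = 98.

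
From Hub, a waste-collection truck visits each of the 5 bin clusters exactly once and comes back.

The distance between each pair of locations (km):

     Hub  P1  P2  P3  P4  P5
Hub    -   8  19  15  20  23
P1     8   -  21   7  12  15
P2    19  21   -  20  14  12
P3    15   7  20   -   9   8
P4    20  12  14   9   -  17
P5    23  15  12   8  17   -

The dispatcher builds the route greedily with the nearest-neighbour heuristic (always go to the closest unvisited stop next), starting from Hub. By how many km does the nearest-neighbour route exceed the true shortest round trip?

Hub: P1=8, P3=15, P2=19, P4=20, P5=23 ⇒ P1
P1: P3=7, P4=12, P5=15, P2=21 ⇒ P3
P3: P5=8, P4=9, P2=20 ⇒ P5
P5: P2=12, P4=17 ⇒ P2
P2: P4=14 ⇒ P4
NN route Hub → P1 → P3 → P5 → P2 → P4 → Hub costs 69.
Optimal: Hub → P1 → P4 → P3 → P5 → P2 → Hub costs 68 (by enumerating all 60 distinct tours).
Excess = 69 − 68 = 1.

The nearest-neighbour route is 1 km longer than optimal.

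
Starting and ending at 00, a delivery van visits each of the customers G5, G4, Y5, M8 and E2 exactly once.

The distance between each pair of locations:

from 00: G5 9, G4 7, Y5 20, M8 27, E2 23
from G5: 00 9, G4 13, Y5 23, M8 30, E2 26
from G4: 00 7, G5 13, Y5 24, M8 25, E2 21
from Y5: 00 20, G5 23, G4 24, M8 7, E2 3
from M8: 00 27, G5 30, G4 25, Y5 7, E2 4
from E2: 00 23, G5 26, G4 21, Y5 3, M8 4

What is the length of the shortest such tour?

Minimum total distance: 71.

With 5 stops there are 5!/2 = 60 distinct round trips (a route and its reverse cost the same).
00 → G5 → G4 → Y5 → M8 → E2 → 00: 9+13+24+7+4+23 = 80
00 → G5 → G4 → Y5 → E2 → M8 → 00: 9+13+24+3+4+27 = 80
00 → G5 → G4 → M8 → Y5 → E2 → 00: 9+13+25+7+3+23 = 80
00 → G5 → G4 → M8 → E2 → Y5 → 00: 9+13+25+4+3+20 = 74
00 → G5 → G4 → E2 → Y5 → M8 → 00: 9+13+21+3+7+27 = 80
00 → G5 → G4 → E2 → M8 → Y5 → 00: 9+13+21+4+7+20 = 74
00 → G5 → Y5 → G4 → M8 → E2 → 00: 9+23+24+25+4+23 = 108
00 → G5 → Y5 → G4 → E2 → M8 → 00: 9+23+24+21+4+27 = 108
00 → G5 → Y5 → M8 → G4 → E2 → 00: 9+23+7+25+21+23 = 108
00 → G5 → Y5 → M8 → E2 → G4 → 00: 9+23+7+4+21+7 = 71
00 → G5 → Y5 → E2 → G4 → M8 → 00: 9+23+3+21+25+27 = 108
00 → G5 → Y5 → E2 → M8 → G4 → 00: 9+23+3+4+25+7 = 71
00 → G5 → M8 → G4 → Y5 → E2 → 00: 9+30+25+24+3+23 = 114
00 → G5 → M8 → G4 → E2 → Y5 → 00: 9+30+25+21+3+20 = 108
… (46 more)
The minimum is 71.
One optimal route: 00 → G5 → Y5 → M8 → E2 → G4 → 00 (or its reverse).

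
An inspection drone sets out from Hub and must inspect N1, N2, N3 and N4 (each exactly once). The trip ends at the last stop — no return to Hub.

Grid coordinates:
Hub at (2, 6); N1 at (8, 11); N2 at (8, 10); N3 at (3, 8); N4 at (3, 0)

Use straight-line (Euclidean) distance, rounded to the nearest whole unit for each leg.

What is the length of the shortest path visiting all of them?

Minimum one-way distance = 20.

There are 4! = 24 possible orderings.
Hub - N1 - N2 - N3 - N4: 8+1+5+8 = 22
Hub - N1 - N2 - N4 - N3: 8+1+11+8 = 28
Hub - N1 - N3 - N2 - N4: 8+6+5+11 = 30
Hub - N1 - N3 - N4 - N2: 8+6+8+11 = 33
Hub - N1 - N4 - N2 - N3: 8+12+11+5 = 36
Hub - N1 - N4 - N3 - N2: 8+12+8+5 = 33
Hub - N2 - N1 - N3 - N4: 7+1+6+8 = 22
Hub - N2 - N1 - N4 - N3: 7+1+12+8 = 28
Hub - N2 - N3 - N1 - N4: 7+5+6+12 = 30
Hub - N2 - N3 - N4 - N1: 7+5+8+12 = 32
Hub - N2 - N4 - N1 - N3: 7+11+12+6 = 36
Hub - N2 - N4 - N3 - N1: 7+11+8+6 = 32
Hub - N3 - N1 - N2 - N4: 2+6+1+11 = 20
Hub - N3 - N1 - N4 - N2: 2+6+12+11 = 31
… (10 more)
The minimum is 20.
One shortest path: Hub → N3 → N1 → N2 → N4.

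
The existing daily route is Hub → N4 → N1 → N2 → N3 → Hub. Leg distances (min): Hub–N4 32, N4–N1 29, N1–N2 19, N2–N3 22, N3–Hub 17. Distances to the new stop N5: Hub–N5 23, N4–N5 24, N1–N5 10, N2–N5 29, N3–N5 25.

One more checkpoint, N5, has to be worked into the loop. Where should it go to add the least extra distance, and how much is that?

Insertion cost between consecutive stops i–j is d(i,N5) + d(N5,j) − d(i,j):
  between Hub and N4: 23 + 24 − 32 = 15
  between N4 and N1: 24 + 10 − 29 = 5
  between N1 and N2: 10 + 29 − 19 = 20
  between N2 and N3: 29 + 25 − 22 = 32
  between N3 and Hub: 25 + 23 − 17 = 31
Cheapest insertion is between N4 and N1, adding 5.
New total = 119 + 5 = 124.

Adding 5 min by placing N5 on the N4–N1 leg.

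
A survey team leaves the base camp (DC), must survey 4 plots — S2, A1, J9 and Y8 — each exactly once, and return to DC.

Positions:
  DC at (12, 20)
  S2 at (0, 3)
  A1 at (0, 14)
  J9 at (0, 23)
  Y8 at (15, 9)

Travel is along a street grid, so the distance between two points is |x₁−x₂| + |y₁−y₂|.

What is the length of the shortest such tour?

With 4 stops there are 4!/2 = 12 distinct round trips (a route and its reverse cost the same).
DC-S2-A1-J9-Y8-DC: 29+11+9+29+14 = 92
DC-S2-A1-Y8-J9-DC: 29+11+20+29+15 = 104
DC-S2-J9-A1-Y8-DC: 29+20+9+20+14 = 92
DC-S2-J9-Y8-A1-DC: 29+20+29+20+18 = 116
DC-S2-Y8-A1-J9-DC: 29+21+20+9+15 = 94
DC-S2-Y8-J9-A1-DC: 29+21+29+9+18 = 106
DC-A1-S2-J9-Y8-DC: 18+11+20+29+14 = 92
DC-A1-S2-Y8-J9-DC: 18+11+21+29+15 = 94
DC-A1-J9-S2-Y8-DC: 18+9+20+21+14 = 82
DC-A1-Y8-S2-J9-DC: 18+20+21+20+15 = 94
DC-J9-S2-A1-Y8-DC: 15+20+11+20+14 = 80
DC-J9-A1-S2-Y8-DC: 15+9+11+21+14 = 70
The minimum is 70.
One optimal route: DC → J9 → A1 → S2 → Y8 → DC (or its reverse).

Minimum total distance: 70.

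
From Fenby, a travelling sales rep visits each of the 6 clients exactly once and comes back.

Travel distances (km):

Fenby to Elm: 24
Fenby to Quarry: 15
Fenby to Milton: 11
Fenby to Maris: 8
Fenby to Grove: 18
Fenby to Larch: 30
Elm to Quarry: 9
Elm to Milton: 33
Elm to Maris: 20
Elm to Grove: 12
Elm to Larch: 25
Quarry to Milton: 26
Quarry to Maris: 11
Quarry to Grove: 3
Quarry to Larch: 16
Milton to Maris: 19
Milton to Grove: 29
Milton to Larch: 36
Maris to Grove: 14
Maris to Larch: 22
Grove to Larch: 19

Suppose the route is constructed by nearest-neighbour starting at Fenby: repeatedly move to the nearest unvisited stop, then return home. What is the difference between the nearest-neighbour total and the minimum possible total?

Fenby: Maris=8, Milton=11, Quarry=15, Grove=18, Elm=24, Larch=30 ⇒ Maris
Maris: Quarry=11, Grove=14, Milton=19, Elm=20, Larch=22 ⇒ Quarry
Quarry: Grove=3, Elm=9, Larch=16, Milton=26 ⇒ Grove
Grove: Elm=12, Larch=19, Milton=29 ⇒ Elm
Elm: Larch=25, Milton=33 ⇒ Larch
Larch: Milton=36 ⇒ Milton
NN route Fenby → Maris → Quarry → Grove → Elm → Larch → Milton → Fenby costs 106.
Optimal: Fenby → Milton → Elm → Quarry → Grove → Larch → Maris → Fenby costs 105 (by enumerating all 360 distinct tours).
Excess = 106 − 105 = 1.

1 km longer than the optimal tour.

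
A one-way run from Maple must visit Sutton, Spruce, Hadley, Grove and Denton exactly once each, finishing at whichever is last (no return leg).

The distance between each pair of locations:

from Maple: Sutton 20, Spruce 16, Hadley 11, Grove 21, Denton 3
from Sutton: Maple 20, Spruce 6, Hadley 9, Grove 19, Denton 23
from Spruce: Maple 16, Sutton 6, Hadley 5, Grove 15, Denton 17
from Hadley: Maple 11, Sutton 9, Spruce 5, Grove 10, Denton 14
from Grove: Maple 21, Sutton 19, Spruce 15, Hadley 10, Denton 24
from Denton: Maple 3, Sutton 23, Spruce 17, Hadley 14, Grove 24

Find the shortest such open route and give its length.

There are 5! = 120 possible orderings.
Maple → Sutton → Spruce → Hadley → Grove → Denton: 20+6+5+10+24 = 65
Maple → Sutton → Spruce → Hadley → Denton → Grove: 20+6+5+14+24 = 69
Maple → Sutton → Spruce → Grove → Hadley → Denton: 20+6+15+10+14 = 65
Maple → Sutton → Spruce → Grove → Denton → Hadley: 20+6+15+24+14 = 79
Maple → Sutton → Spruce → Denton → Hadley → Grove: 20+6+17+14+10 = 67
Maple → Sutton → Spruce → Denton → Grove → Hadley: 20+6+17+24+10 = 77
Maple → Sutton → Hadley → Spruce → Grove → Denton: 20+9+5+15+24 = 73
Maple → Sutton → Hadley → Spruce → Denton → Grove: 20+9+5+17+24 = 75
Maple → Sutton → Hadley → Grove → Spruce → Denton: 20+9+10+15+17 = 71
Maple → Sutton → Hadley → Grove → Denton → Spruce: 20+9+10+24+17 = 80
Maple → Sutton → Hadley → Denton → Spruce → Grove: 20+9+14+17+15 = 75
Maple → Sutton → Hadley → Denton → Grove → Spruce: 20+9+14+24+15 = 82
Maple → Sutton → Grove → Spruce → Hadley → Denton: 20+19+15+5+14 = 73
Maple → Sutton → Grove → Spruce → Denton → Hadley: 20+19+15+17+14 = 85
… (106 more)
Maple → Denton → Spruce → Sutton → Hadley → Grove: 3+17+6+9+10 = 45  ← best
The minimum is 45.
One shortest path: Maple → Denton → Spruce → Sutton → Hadley → Grove.

Minimum one-way distance = 45.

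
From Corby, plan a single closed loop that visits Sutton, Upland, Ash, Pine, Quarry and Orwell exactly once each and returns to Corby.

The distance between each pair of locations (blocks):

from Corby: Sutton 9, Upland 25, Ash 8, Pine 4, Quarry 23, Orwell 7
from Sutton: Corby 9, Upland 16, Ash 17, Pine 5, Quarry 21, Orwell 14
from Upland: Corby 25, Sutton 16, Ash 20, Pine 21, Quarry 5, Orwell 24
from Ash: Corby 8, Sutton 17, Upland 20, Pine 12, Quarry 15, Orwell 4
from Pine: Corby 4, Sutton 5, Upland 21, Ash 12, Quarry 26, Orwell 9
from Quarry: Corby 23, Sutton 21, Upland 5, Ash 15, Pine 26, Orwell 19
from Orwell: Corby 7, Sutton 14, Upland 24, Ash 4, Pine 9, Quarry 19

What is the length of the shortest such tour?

With 6 stops there are 6!/2 = 360 distinct round trips (a route and its reverse cost the same).
Corby → Sutton → Upland → Ash → Pine → Quarry → Orwell → Corby: 9+16+20+12+26+19+7 = 109
Corby → Sutton → Upland → Ash → Pine → Orwell → Quarry → Corby: 9+16+20+12+9+19+23 = 108
Corby → Sutton → Upland → Ash → Quarry → Pine → Orwell → Corby: 9+16+20+15+26+9+7 = 102
Corby → Sutton → Upland → Ash → Quarry → Orwell → Pine → Corby: 9+16+20+15+19+9+4 = 92
Corby → Sutton → Upland → Ash → Orwell → Pine → Quarry → Corby: 9+16+20+4+9+26+23 = 107
Corby → Sutton → Upland → Ash → Orwell → Quarry → Pine → Corby: 9+16+20+4+19+26+4 = 98
Corby → Sutton → Upland → Pine → Ash → Quarry → Orwell → Corby: 9+16+21+12+15+19+7 = 99
Corby → Sutton → Upland → Pine → Ash → Orwell → Quarry → Corby: 9+16+21+12+4+19+23 = 104
… (352 more)
Corby → Pine → Sutton → Upland → Quarry → Ash → Orwell → Corby: 4+5+16+5+15+4+7 = 56  ← best
The minimum is 56.
One optimal route: Corby → Pine → Sutton → Upland → Quarry → Ash → Orwell → Corby (or its reverse).

Minimum total distance: 56 blocks.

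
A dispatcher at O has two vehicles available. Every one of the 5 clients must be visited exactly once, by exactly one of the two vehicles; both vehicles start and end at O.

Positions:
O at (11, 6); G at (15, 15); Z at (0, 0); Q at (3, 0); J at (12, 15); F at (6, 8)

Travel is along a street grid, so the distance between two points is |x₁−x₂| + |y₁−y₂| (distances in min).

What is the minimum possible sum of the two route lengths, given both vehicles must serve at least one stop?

Try each way of splitting the stops between the two vehicles (each non-empty) and, for each split, find the best tour for each vehicle:
  {G} + {Z, Q, J, F}: 26 + 54 = 80
  {Z} + {G, Q, J, F}: 34 + 54 = 88
  {G, Z} + {Q, J, F}: 60 + 48 = 108
  {Q} + {G, Z, J, F}: 28 + 60 = 88
  {G, Q} + {Z, J, F}: 54 + 54 = 108
  {Z, Q} + {G, J, F}: 34 + 36 = 70
  … (15 splits in total)
  {G, J} + {Z, Q, F}: 26 + 38 = 64  ← best
Best: vehicle 1 O → G → J → O = 26; vehicle 2 O → Z → Q → F → O = 38; combined 64.

64 min — the smallest possible combined total.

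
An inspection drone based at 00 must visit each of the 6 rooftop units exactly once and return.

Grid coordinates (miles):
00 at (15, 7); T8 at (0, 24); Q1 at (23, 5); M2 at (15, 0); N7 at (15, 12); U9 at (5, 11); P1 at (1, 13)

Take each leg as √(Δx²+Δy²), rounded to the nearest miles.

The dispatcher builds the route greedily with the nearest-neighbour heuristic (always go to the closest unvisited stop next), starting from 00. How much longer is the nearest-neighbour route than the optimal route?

00: N7=5, M2=7, Q1=8, U9=11, P1=15, T8=23 ⇒ N7
N7: U9=10, Q1=11, M2=12, P1=14, T8=19 ⇒ U9
U9: P1=4, T8=14, M2=15, Q1=19 ⇒ P1
P1: T8=11, M2=19, Q1=23 ⇒ T8
T8: M2=28, Q1=30 ⇒ M2
M2: Q1=9 ⇒ Q1
NN route 00 → N7 → U9 → P1 → T8 → M2 → Q1 → 00 costs 75.
Optimal: 00 → Q1 → M2 → U9 → P1 → T8 → N7 → 00 costs 71 (by enumerating all 360 distinct tours).
Excess = 75 − 71 = 4.

Excess over optimum: 4 miles.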